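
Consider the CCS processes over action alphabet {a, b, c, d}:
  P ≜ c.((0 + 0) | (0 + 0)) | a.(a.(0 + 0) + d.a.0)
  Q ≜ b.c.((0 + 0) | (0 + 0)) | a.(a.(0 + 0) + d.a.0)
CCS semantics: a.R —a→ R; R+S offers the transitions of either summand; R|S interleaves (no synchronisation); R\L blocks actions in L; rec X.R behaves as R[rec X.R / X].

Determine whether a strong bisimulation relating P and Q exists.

P's transition system — 10 states:
  m0 = c.((0 + 0) | (0 + 0)) | a.(a.(0 + 0) + d.a.0) has moves --a--▸ m1, --c--▸ m2
  m1 = c.((0 + 0) | (0 + 0)) | (a.(0 + 0) + d.a.0) has moves --a--▸ m3, --c--▸ m4, --d--▸ m5
  m2 = (0 + 0) | (0 + 0) | a.(a.(0 + 0) + d.a.0) has moves --a--▸ m4
  m3 = c.((0 + 0) | (0 + 0)) | (0 + 0) has moves --c--▸ m6
  m4 = (0 + 0) | (0 + 0) | (a.(0 + 0) + d.a.0) has moves --a--▸ m6, --d--▸ m7
  m5 = c.((0 + 0) | (0 + 0)) | a.0 has moves --a--▸ m8, --c--▸ m7
  m6 = (0 + 0) | (0 + 0) | (0 + 0) has moves ·
  m7 = (0 + 0) | (0 + 0) | a.0 has moves --a--▸ m9
  m8 = c.((0 + 0) | (0 + 0)) | 0 has moves --c--▸ m9
  m9 = (0 + 0) | (0 + 0) | 0 has moves ·
Q's transition system — 15 states:
  n0 = b.c.((0 + 0) | (0 + 0)) | a.(a.(0 + 0) + d.a.0) has moves --a--▸ n1, --b--▸ n2
  n1 = b.c.((0 + 0) | (0 + 0)) | (a.(0 + 0) + d.a.0) has moves --a--▸ n3, --b--▸ n4, --d--▸ n5
  n2 = c.((0 + 0) | (0 + 0)) | a.(a.(0 + 0) + d.a.0) has moves --a--▸ n4, --c--▸ n6
  n3 = b.c.((0 + 0) | (0 + 0)) | (0 + 0) has moves --b--▸ n7
  n4 = c.((0 + 0) | (0 + 0)) | (a.(0 + 0) + d.a.0) has moves --a--▸ n7, --c--▸ n8, --d--▸ n9
  n5 = b.c.((0 + 0) | (0 + 0)) | a.0 has moves --a--▸ n10, --b--▸ n9
  n6 = (0 + 0) | (0 + 0) | a.(a.(0 + 0) + d.a.0) has moves --a--▸ n8
  n7 = c.((0 + 0) | (0 + 0)) | (0 + 0) has moves --c--▸ n11
  n8 = (0 + 0) | (0 + 0) | (a.(0 + 0) + d.a.0) has moves --a--▸ n11, --d--▸ n12
  n9 = c.((0 + 0) | (0 + 0)) | a.0 has moves --a--▸ n13, --c--▸ n12
  n10 = b.c.((0 + 0) | (0 + 0)) | 0 has moves --b--▸ n13
  n11 = (0 + 0) | (0 + 0) | (0 + 0) has moves ·
  n12 = (0 + 0) | (0 + 0) | a.0 has moves --a--▸ n14
  n13 = c.((0 + 0) | (0 + 0)) | 0 has moves --c--▸ n14
  n14 = (0 + 0) | (0 + 0) | 0 has moves ·
Partition-refinement fixed point:
  B0 = {m0, n2}
  B1 = {m2, n6}
  B2 = {m4, n8}
  B3 = {m7, n12}
  B4 = {m6, m9, n11, n14}
  B5 = {m1, n4}
  B6 = {m3, m8, n13, n7}
  B7 = {m5, n9}
  B8 = {n0}
  B9 = {n1}
  B10 = {n10, n3}
  B11 = {n5}
m0 ∈ B0, n0 ∈ B8 → different blocks

NO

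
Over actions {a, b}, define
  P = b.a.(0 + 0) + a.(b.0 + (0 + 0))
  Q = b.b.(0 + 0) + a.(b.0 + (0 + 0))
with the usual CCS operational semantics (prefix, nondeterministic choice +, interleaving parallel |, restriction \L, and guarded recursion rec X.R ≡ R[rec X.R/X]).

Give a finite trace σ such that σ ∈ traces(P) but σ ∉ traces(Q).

ba

LTS(P): 5 reachable states
  p0 = b.a.(0 + 0) + a.(b.0 + (0 + 0)) ⊢ -a-> p1, -b-> p2
  p1 = b.0 + (0 + 0) ⊢ -b-> p3
  p2 = a.(0 + 0) ⊢ -a-> p4
  p3 = 0 ⊢ ·
  p4 = 0 + 0 ⊢ ·
LTS(Q): 5 reachable states
  q0 = b.b.(0 + 0) + a.(b.0 + (0 + 0)) ⊢ -a-> q1, -b-> q2
  q1 = b.0 + (0 + 0) ⊢ -b-> q3
  q2 = b.(0 + 0) ⊢ -b-> q4
  q3 = 0 ⊢ ·
  q4 = 0 + 0 ⊢ ·
Trace ⟨ba⟩ through P, begin at {p0}:
  after b @ step 1: {p2}
  after a @ step 2: {p4}
  P completes σ.
Trace ⟨ba⟩ through Q, begin at {q0}:
  after b @ step 1: {q2}
  after a @ step 2: no successor for Q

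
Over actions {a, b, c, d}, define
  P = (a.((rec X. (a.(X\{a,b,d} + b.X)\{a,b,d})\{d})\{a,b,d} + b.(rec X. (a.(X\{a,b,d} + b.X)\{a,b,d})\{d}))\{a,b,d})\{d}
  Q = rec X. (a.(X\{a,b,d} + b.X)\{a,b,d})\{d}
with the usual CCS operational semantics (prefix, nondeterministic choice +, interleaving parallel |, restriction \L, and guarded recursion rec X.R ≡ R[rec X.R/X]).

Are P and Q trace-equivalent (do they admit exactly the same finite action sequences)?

LTS(P): 2 reachable states
  p0 = (a.((rec X. (a.(X\{a,b,d} + b.X)\{a,b,d})\{d})\{a,b,d} + b.(rec X. (a.(X\{a,b,d} + b.X)\{a,b,d})\{d}))\{a,b,d})\{d} :: =a=> p1
  p1 = ((rec X. (a.(X\{a,b,d} + b.X)\{a,b,d})\{d})\{a,b,d} + b.(rec X. (a.(X\{a,b,d} + b.X)\{a,b,d})\{d}))\{a,b,d}\{d} :: stopped
LTS(Q): 2 reachable states
  q0 = rec X. (a.(X\{a,b,d} + b.X)\{a,b,d})\{d} :: =a=> q1
  q1 = ((rec X. (a.(X\{a,b,d} + b.X)\{a,b,d})\{d})\{a,b,d} + b.(rec X. (a.(X\{a,b,d} + b.X)\{a,b,d})\{d}))\{a,b,d}\{d} :: stopped
Coarsest stable partition (strong bisimilarity classes):
  B0 = {p0, q0}
  B1 = {p1, q1}
p0 ∈ B0, q0 ∈ B0 → same block
Bisimilar ⇒ trace-equivalent.

traces(P) = traces(Q)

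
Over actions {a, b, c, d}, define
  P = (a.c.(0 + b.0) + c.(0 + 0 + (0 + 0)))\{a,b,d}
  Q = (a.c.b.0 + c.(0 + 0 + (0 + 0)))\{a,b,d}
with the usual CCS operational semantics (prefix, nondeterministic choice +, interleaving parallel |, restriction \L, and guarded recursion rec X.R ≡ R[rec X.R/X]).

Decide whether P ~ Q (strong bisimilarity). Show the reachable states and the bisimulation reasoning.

Reachable graph of P (2 states):
  s0 = (a.c.(0 + b.0) + c.(0 + 0 + (0 + 0)))\{a,b,d} has moves =c=> s1
  s1 = (0 + 0 + (0 + 0))\{a,b,d} has moves stopped
Reachable graph of Q (2 states):
  t0 = (a.c.b.0 + c.(0 + 0 + (0 + 0)))\{a,b,d} has moves =c=> t1
  t1 = (0 + 0 + (0 + 0))\{a,b,d} has moves stopped
Partition-refinement fixed point:
  B0 = {s0, t0}
  B1 = {s1, t1}
s0 ∈ B0, t0 ∈ B0 → same block

P ~ Q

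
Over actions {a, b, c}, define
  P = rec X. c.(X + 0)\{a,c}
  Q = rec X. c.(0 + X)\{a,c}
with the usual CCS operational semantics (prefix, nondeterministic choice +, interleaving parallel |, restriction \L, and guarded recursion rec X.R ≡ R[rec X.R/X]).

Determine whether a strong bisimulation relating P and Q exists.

LTS(P): 2 reachable states
  p0 = rec X. c.(X + 0)\{a,c} ⊢ -c-> p1
  p1 = ((rec X. c.(X + 0)\{a,c}) + 0)\{a,c} ⊢ stopped
LTS(Q): 2 reachable states
  q0 = rec X. c.(0 + X)\{a,c} ⊢ -c-> q1
  q1 = (0 + (rec X. c.(0 + X)\{a,c}))\{a,c} ⊢ stopped
Bisimilarity quotient blocks:
  B0 = {p0, q0}
  B1 = {p1, q1}
p0 ∈ B0, q0 ∈ B0 → same block

P ~ Q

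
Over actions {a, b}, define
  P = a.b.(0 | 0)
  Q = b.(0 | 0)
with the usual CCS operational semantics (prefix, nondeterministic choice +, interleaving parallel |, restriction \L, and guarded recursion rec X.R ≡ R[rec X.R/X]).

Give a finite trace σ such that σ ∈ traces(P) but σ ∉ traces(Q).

LTS(P): 3 reachable states
  s0 = a.b.(0 | 0) :: --a--▸ s1
  s1 = b.(0 | 0) :: --b--▸ s2
  s2 = 0 | 0 :: ∅
LTS(Q): 2 reachable states
  t0 = b.(0 | 0) :: --b--▸ t1
  t1 = 0 | 0 :: ∅
Executing a from P (initial set {s0}):
  after a @ step 1: {s1}
  ✓ P
Executing a from Q (initial set {t0}):
  after a @ step 1: no successor for Q

a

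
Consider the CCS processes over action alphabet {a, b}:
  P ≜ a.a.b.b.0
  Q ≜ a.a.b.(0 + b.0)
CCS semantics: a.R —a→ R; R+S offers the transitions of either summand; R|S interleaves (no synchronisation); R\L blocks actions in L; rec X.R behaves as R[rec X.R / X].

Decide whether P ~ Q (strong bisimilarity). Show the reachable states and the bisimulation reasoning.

P's transition system — 5 states:
  m0 = a.a.b.b.0 :: =a=> m1
  m1 = a.b.b.0 :: =a=> m2
  m2 = b.b.0 :: =b=> m3
  m3 = b.0 :: =b=> m4
  m4 = 0 :: deadlocked
Q's transition system — 5 states:
  n0 = a.a.b.(0 + b.0) :: =a=> n1
  n1 = a.b.(0 + b.0) :: =a=> n2
  n2 = b.(0 + b.0) :: =b=> n3
  n3 = 0 + b.0 :: =b=> n4
  n4 = 0 :: deadlocked
Bisimilarity quotient blocks:
  B0 = {m0, n0}
  B1 = {m1, n1}
  B2 = {m2, n2}
  B3 = {m3, n3}
  B4 = {m4, n4}
m0 ∈ B0, n0 ∈ B0 → same block

P ~ Q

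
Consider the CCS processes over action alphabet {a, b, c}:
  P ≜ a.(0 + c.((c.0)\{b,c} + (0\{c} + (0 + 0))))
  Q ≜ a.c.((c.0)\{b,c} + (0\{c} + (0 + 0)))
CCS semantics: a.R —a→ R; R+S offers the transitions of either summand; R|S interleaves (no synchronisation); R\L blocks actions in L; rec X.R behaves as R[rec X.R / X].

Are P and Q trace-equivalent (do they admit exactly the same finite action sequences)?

traces(P) = traces(Q)

Reachable graph of P (3 states):
  u0 = a.(0 + c.((c.0)\{b,c} + (0\{c} + (0 + 0)))) has moves -a-> u1
  u1 = 0 + c.((c.0)\{b,c} + (0\{c} + (0 + 0))) has moves -c-> u2
  u2 = (c.0)\{b,c} + (0\{c} + (0 + 0)) has moves stopped
Reachable graph of Q (3 states):
  v0 = a.c.((c.0)\{b,c} + (0\{c} + (0 + 0))) has moves -a-> v1
  v1 = c.((c.0)\{b,c} + (0\{c} + (0 + 0))) has moves -c-> v2
  v2 = (c.0)\{b,c} + (0\{c} + (0 + 0)) has moves stopped
Partition-refinement fixed point:
  B0 = {u0, v0}
  B1 = {u1, v1}
  B2 = {u2, v2}
u0 ∈ B0, v0 ∈ B0 → same block
Bisimilar ⇒ trace-equivalent.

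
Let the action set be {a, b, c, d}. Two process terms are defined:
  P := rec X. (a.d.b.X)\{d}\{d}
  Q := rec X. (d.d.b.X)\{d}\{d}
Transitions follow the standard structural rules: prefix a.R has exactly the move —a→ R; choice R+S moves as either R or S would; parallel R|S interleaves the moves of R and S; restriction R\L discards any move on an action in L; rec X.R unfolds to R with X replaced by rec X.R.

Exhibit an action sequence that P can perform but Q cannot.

a

P's transition system — 2 states:
  u0 = rec X. (a.d.b.X)\{d}\{d} → =a=> u1
  u1 = (d.b.(rec X. (a.d.b.X)\{d}\{d}))\{d}\{d} → ∅
Q's transition system — 1 states:
  v0 = rec X. (d.d.b.X)\{d}\{d} → ∅
Executing a from P (initial set {u0}):
  [1] a ⇒ {u1}
  P completes σ.
Executing a from Q (initial set {v0}):
  [1] a ⇒ no successor for Q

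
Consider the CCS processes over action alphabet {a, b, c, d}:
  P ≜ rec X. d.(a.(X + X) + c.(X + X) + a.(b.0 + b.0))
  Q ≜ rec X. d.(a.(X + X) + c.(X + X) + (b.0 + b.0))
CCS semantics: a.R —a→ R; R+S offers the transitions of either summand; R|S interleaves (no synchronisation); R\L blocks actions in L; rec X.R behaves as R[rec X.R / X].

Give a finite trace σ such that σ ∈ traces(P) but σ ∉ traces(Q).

dab

P's transition system — 5 states:
  s0 = rec X. d.(a.(X + X) + c.(X + X) + a.(b.0 + b.0)) has moves —d→ s1
  s1 = a.((rec X. d.(a.(X + X) + c.(X + X) + a.(b.0 + b.0))) + (rec X. d.(a.(X + X) + c.(X + X) + a.(b.0 + b.0)))) + c.((rec X. d.(a.(X + X) + c.(X + X) + a.(b.0 + b.0))) + (rec X. d.(a.(X + X) + c.(X + X) + a.(b.0 + b.0)))) + a.(b.0 + b.0) has moves —a→ s2, —a→ s3, —c→ s2
  s2 = (rec X. d.(a.(X + X) + c.(X + X) + a.(b.0 + b.0))) + (rec X. d.(a.(X + X) + c.(X + X) + a.(b.0 + b.0))) has moves —d→ s1
  s3 = b.0 + b.0 has moves —b→ s4
  s4 = 0 has moves stopped
Q's transition system — 4 states:
  t0 = rec X. d.(a.(X + X) + c.(X + X) + (b.0 + b.0)) has moves —d→ t1
  t1 = a.((rec X. d.(a.(X + X) + c.(X + X) + (b.0 + b.0))) + (rec X. d.(a.(X + X) + c.(X + X) + (b.0 + b.0)))) + c.((rec X. d.(a.(X + X) + c.(X + X) + (b.0 + b.0))) + (rec X. d.(a.(X + X) + c.(X + X) + (b.0 + b.0)))) + (b.0 + b.0) has moves —a→ t2, —b→ t3, —c→ t2
  t2 = (rec X. d.(a.(X + X) + c.(X + X) + (b.0 + b.0))) + (rec X. d.(a.(X + X) + c.(X + X) + (b.0 + b.0))) has moves —d→ t1
  t3 = 0 has moves stopped
Run σ = ⟨dab⟩ on P: start {s0}
  step 1 (d): {s1}
  step 2 (a): {s2, s3}
  step 3 (b): {s4}
  P completes σ.
Run σ = ⟨dab⟩ on Q: start {t0}
  step 1 (d): {t1}
  step 2 (a): {t2}
  step 3 (b): no successor for Q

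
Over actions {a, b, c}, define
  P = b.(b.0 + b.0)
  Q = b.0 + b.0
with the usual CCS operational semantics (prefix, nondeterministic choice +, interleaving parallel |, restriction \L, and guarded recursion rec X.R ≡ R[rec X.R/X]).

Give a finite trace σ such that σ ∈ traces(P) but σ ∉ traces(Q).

LTS(P): 3 reachable states
  m0 = b.(b.0 + b.0) has moves ··b··> m1
  m1 = b.0 + b.0 has moves ··b··> m2
  m2 = 0 has moves (no moves)
LTS(Q): 2 reachable states
  n0 = b.0 + b.0 has moves ··b··> n1
  n1 = 0 has moves (no moves)
Trace ⟨bb⟩ through P, begin at {m0}:
  [1] b ⇒ {m1}
  [2] b ⇒ {m2}
  ✓ P
Trace ⟨bb⟩ through Q, begin at {n0}:
  [1] b ⇒ {n1}
  [2] b ⇒ no successor for Q

bb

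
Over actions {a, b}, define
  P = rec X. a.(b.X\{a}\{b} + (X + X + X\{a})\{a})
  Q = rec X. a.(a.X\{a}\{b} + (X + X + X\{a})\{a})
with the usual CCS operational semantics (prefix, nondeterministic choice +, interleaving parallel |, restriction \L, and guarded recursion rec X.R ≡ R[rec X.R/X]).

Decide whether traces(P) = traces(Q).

P's transition system — 3 states:
  m0 = rec X. a.(b.X\{a}\{b} + (X + X + X\{a})\{a}) :: --a--▸ m1
  m1 = b.(rec X. a.(b.X\{a}\{b} + (X + X + X\{a})\{a}))\{a}\{b} + ((rec X. a.(b.X\{a}\{b} + (X + X + X\{a})\{a})) + (rec X. a.(b.X\{a}\{b} + (X + X + X\{a})\{a})) + (rec X. a.(b.X\{a}\{b} + (X + X + X\{a})\{a}))\{a})\{a} :: --b--▸ m2
  m2 = (rec X. a.(b.X\{a}\{b} + (X + X + X\{a})\{a}))\{a}\{b} :: (no moves)
Q's transition system — 3 states:
  n0 = rec X. a.(a.X\{a}\{b} + (X + X + X\{a})\{a}) :: --a--▸ n1
  n1 = a.(rec X. a.(a.X\{a}\{b} + (X + X + X\{a})\{a}))\{a}\{b} + ((rec X. a.(a.X\{a}\{b} + (X + X + X\{a})\{a})) + (rec X. a.(a.X\{a}\{b} + (X + X + X\{a})\{a})) + (rec X. a.(a.X\{a}\{b} + (X + X + X\{a})\{a}))\{a})\{a} :: --a--▸ n2
  n2 = (rec X. a.(a.X\{a}\{b} + (X + X + X\{a})\{a}))\{a}\{b} :: (no moves)
Executing ab from P (initial set {m0}):
  after a @ step 1: {m1}
  after b @ step 2: {m2}
  P completes σ.
Executing ab from Q (initial set {n0}):
  after a @ step 1: {n1}
  after b @ step 2: no successor for Q

NO — witness ⟨ab⟩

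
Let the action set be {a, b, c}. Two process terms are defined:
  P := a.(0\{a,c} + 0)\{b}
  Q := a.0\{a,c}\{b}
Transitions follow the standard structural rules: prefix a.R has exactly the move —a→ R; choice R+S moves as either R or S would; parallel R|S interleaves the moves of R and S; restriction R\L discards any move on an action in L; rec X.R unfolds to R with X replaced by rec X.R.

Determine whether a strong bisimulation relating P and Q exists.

P ~ Q

Reachable graph of P (2 states):
  u0 = a.(0\{a,c} + 0)\{b} ⊢ =a=> u1
  u1 = (0\{a,c} + 0)\{b} ⊢ (no moves)
Reachable graph of Q (2 states):
  v0 = a.0\{a,c}\{b} ⊢ =a=> v1
  v1 = 0\{a,c}\{b} ⊢ (no moves)
Partition-refinement fixed point:
  B0 = {u0, v0}
  B1 = {u1, v1}
u0 ∈ B0, v0 ∈ B0 → same block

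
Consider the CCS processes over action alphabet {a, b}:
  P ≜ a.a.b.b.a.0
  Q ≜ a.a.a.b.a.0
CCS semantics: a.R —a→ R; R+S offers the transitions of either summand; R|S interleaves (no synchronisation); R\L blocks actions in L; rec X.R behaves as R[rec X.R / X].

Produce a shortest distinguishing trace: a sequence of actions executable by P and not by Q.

aab

P's transition system — 6 states:
  m0 = a.a.b.b.a.0 ⊢ --a--▸ m1
  m1 = a.b.b.a.0 ⊢ --a--▸ m2
  m2 = b.b.a.0 ⊢ --b--▸ m3
  m3 = b.a.0 ⊢ --b--▸ m4
  m4 = a.0 ⊢ --a--▸ m5
  m5 = 0 ⊢ ·
Q's transition system — 6 states:
  n0 = a.a.a.b.a.0 ⊢ --a--▸ n1
  n1 = a.a.b.a.0 ⊢ --a--▸ n2
  n2 = a.b.a.0 ⊢ --a--▸ n3
  n3 = b.a.0 ⊢ --b--▸ n4
  n4 = a.0 ⊢ --a--▸ n5
  n5 = 0 ⊢ ·
Executing aab from P (initial set {m0}):
  [1] a ⇒ {m1}
  [2] a ⇒ {m2}
  [3] b ⇒ {m3}
  — P admits the full trace.
Executing aab from Q (initial set {n0}):
  [1] a ⇒ {n1}
  [2] a ⇒ {n2}
  [3] b ⇒ no successor for Q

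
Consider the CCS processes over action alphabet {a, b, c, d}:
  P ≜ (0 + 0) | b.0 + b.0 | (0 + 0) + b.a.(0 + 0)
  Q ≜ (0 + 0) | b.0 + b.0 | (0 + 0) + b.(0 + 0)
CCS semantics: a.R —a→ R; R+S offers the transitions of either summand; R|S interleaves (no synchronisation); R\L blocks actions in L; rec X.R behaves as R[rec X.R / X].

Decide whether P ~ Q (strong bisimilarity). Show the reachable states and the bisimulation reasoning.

NO

P's transition system — 5 states:
  s0 = (0 + 0) | b.0 + b.0 | (0 + 0) + b.a.(0 + 0) | —b→ s1, —b→ s2, —b→ s3
  s1 = (0 + 0) | 0 | (no moves)
  s2 = 0 | (0 + 0) | (no moves)
  s3 = a.(0 + 0) | —a→ s4
  s4 = 0 + 0 | (no moves)
Q's transition system — 4 states:
  t0 = (0 + 0) | b.0 + b.0 | (0 + 0) + b.(0 + 0) | —b→ t1, —b→ t2, —b→ t3
  t1 = (0 + 0) | 0 | (no moves)
  t2 = 0 + 0 | (no moves)
  t3 = 0 | (0 + 0) | (no moves)
Coarsest stable partition (strong bisimilarity classes):
  B0 = {s0}
  B1 = {s1, s2, s4, t1, t2, t3}
  B2 = {s3}
  B3 = {t0}
s0 ∈ B0, t0 ∈ B3 → different blocks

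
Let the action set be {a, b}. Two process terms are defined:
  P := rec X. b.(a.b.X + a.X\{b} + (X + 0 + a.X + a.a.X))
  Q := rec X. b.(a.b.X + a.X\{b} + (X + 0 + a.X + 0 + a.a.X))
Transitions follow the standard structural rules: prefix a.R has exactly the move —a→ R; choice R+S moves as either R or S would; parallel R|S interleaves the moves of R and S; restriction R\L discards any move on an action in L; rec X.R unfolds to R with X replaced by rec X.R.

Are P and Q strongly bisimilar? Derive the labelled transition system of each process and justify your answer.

P's transition system — 5 states:
  p0 = rec X. b.(a.b.X + a.X\{b} + (X + 0 + a.X + a.a.X)) | —b→ p1
  p1 = a.b.(rec X. b.(a.b.X + a.X\{b} + (X + 0 + a.X + a.a.X))) + a.(rec X. b.(a.b.X + a.X\{b} + (X + 0 + a.X + a.a.X)))\{b} + ((rec X. b.(a.b.X + a.X\{b} + (X + 0 + a.X + a.a.X))) + 0 + a.(rec X. b.(a.b.X + a.X\{b} + (X + 0 + a.X + a.a.X))) + a.a.(rec X. b.(a.b.X + a.X\{b} + (X + 0 + a.X + a.a.X)))) | —a→ p0, —a→ p2, —a→ p3, —a→ p4, —b→ p1
  p2 = (rec X. b.(a.b.X + a.X\{b} + (X + 0 + a.X + a.a.X)))\{b} | deadlocked
  p3 = a.(rec X. b.(a.b.X + a.X\{b} + (X + 0 + a.X + a.a.X))) | —a→ p0
  p4 = b.(rec X. b.(a.b.X + a.X\{b} + (X + 0 + a.X + a.a.X))) | —b→ p0
Q's transition system — 5 states:
  q0 = rec X. b.(a.b.X + a.X\{b} + (X + 0 + a.X + 0 + a.a.X)) | —b→ q1
  q1 = a.b.(rec X. b.(a.b.X + a.X\{b} + (X + 0 + a.X + 0 + a.a.X))) + a.(rec X. b.(a.b.X + a.X\{b} + (X + 0 + a.X + 0 + a.a.X)))\{b} + ((rec X. b.(a.b.X + a.X\{b} + (X + 0 + a.X + 0 + a.a.X))) + 0 + a.(rec X. b.(a.b.X + a.X\{b} + (X + 0 + a.X + 0 + a.a.X))) + 0 + a.a.(rec X. b.(a.b.X + a.X\{b} + (X + 0 + a.X + 0 + a.a.X)))) | —a→ q0, —a→ q2, —a→ q3, —a→ q4, —b→ q1
  q2 = (rec X. b.(a.b.X + a.X\{b} + (X + 0 + a.X + 0 + a.a.X)))\{b} | deadlocked
  q3 = a.(rec X. b.(a.b.X + a.X\{b} + (X + 0 + a.X + 0 + a.a.X))) | —a→ q0
  q4 = b.(rec X. b.(a.b.X + a.X\{b} + (X + 0 + a.X + 0 + a.a.X))) | —b→ q0
Coarsest stable partition (strong bisimilarity classes):
  B0 = {p0, q0}
  B1 = {p1, q1}
  B2 = {p4, q4}
  B3 = {p3, q3}
  B4 = {p2, q2}
p0 ∈ B0, q0 ∈ B0 → same block

YES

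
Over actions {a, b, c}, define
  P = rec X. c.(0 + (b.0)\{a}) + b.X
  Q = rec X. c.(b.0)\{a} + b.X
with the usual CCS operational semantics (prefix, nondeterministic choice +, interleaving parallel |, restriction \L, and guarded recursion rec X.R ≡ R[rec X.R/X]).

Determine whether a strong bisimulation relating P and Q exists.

P's transition system — 3 states:
  p0 = rec X. c.(0 + (b.0)\{a}) + b.X ⊢ ··b··> p0, ··c··> p1
  p1 = 0 + (b.0)\{a} ⊢ ··b··> p2
  p2 = 0\{a} ⊢ stopped
Q's transition system — 3 states:
  q0 = rec X. c.(b.0)\{a} + b.X ⊢ ··b··> q0, ··c··> q1
  q1 = (b.0)\{a} ⊢ ··b··> q2
  q2 = 0\{a} ⊢ stopped
Bisimilarity quotient blocks:
  B0 = {p0, q0}
  B1 = {p1, q1}
  B2 = {p2, q2}
p0 ∈ B0, q0 ∈ B0 → same block

bisimilar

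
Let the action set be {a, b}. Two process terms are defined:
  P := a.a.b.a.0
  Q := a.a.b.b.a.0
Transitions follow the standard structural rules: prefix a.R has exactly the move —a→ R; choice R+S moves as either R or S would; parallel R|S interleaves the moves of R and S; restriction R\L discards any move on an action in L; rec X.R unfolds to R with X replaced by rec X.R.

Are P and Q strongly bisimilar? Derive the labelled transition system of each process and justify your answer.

P ≁ Q

LTS(P): 5 reachable states
  m0 = a.a.b.a.0 ⊢ -a-> m1
  m1 = a.b.a.0 ⊢ -a-> m2
  m2 = b.a.0 ⊢ -b-> m3
  m3 = a.0 ⊢ -a-> m4
  m4 = 0 ⊢ deadlocked
LTS(Q): 6 reachable states
  n0 = a.a.b.b.a.0 ⊢ -a-> n1
  n1 = a.b.b.a.0 ⊢ -a-> n2
  n2 = b.b.a.0 ⊢ -b-> n3
  n3 = b.a.0 ⊢ -b-> n4
  n4 = a.0 ⊢ -a-> n5
  n5 = 0 ⊢ deadlocked
Partition-refinement fixed point:
  B0 = {m0}
  B1 = {m1}
  B2 = {m2, n3}
  B3 = {m3, n4}
  B4 = {m4, n5}
  B5 = {n0}
  B6 = {n1}
  B7 = {n2}
m0 ∈ B0, n0 ∈ B5 → different blocks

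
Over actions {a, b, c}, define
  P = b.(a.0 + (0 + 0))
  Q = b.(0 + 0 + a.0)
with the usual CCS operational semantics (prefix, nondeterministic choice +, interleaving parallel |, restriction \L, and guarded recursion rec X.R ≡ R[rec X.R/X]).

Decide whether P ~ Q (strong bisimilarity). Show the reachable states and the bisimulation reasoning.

LTS(P): 3 reachable states
  u0 = b.(a.0 + (0 + 0)) → ··b··> u1
  u1 = a.0 + (0 + 0) → ··a··> u2
  u2 = 0 → ∅
LTS(Q): 3 reachable states
  v0 = b.(0 + 0 + a.0) → ··b··> v1
  v1 = 0 + 0 + a.0 → ··a··> v2
  v2 = 0 → ∅
Bisimilarity quotient blocks:
  B0 = {u0, v0}
  B1 = {u1, v1}
  B2 = {u2, v2}
u0 ∈ B0, v0 ∈ B0 → same block

P ~ Q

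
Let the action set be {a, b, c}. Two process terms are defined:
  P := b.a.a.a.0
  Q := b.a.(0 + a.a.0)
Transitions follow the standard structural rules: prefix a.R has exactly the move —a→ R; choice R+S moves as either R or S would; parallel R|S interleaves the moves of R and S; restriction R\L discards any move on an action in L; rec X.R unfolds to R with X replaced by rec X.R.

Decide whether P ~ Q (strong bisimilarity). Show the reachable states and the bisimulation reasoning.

P's transition system — 5 states:
  m0 = b.a.a.a.0 :: -b-> m1
  m1 = a.a.a.0 :: -a-> m2
  m2 = a.a.0 :: -a-> m3
  m3 = a.0 :: -a-> m4
  m4 = 0 :: (no moves)
Q's transition system — 5 states:
  n0 = b.a.(0 + a.a.0) :: -b-> n1
  n1 = a.(0 + a.a.0) :: -a-> n2
  n2 = 0 + a.a.0 :: -a-> n3
  n3 = a.0 :: -a-> n4
  n4 = 0 :: (no moves)
Bisimilarity quotient blocks:
  B0 = {m0, n0}
  B1 = {m1, n1}
  B2 = {m2, n2}
  B3 = {m3, n3}
  B4 = {m4, n4}
m0 ∈ B0, n0 ∈ B0 → same block

bisimilar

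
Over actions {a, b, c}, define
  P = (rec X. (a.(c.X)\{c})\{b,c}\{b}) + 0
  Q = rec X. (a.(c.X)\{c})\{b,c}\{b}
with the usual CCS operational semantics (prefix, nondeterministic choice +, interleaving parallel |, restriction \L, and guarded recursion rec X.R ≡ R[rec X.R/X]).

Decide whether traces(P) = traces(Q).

trace-equivalent

P's transition system — 2 states:
  s0 = (rec X. (a.(c.X)\{c})\{b,c}\{b}) + 0 → ··a··> s1
  s1 = (c.(rec X. (a.(c.X)\{c})\{b,c}\{b}))\{c}\{b,c}\{b} → ∅
Q's transition system — 2 states:
  t0 = rec X. (a.(c.X)\{c})\{b,c}\{b} → ··a··> t1
  t1 = (c.(rec X. (a.(c.X)\{c})\{b,c}\{b}))\{c}\{b,c}\{b} → ∅
Bisimilarity quotient blocks:
  B0 = {s0, t0}
  B1 = {s1, t1}
s0 ∈ B0, t0 ∈ B0 → same block
Bisimilar ⇒ trace-equivalent.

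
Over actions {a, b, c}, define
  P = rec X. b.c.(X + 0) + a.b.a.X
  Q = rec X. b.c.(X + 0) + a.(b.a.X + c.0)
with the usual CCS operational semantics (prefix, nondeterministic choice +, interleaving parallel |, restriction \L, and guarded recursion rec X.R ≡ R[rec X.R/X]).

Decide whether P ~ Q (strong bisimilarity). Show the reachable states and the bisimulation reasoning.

not bisimilar

LTS(P): 5 reachable states
  m0 = rec X. b.c.(X + 0) + a.b.a.X has moves -a-> m1, -b-> m2
  m1 = b.a.(rec X. b.c.(X + 0) + a.b.a.X) has moves -b-> m3
  m2 = c.((rec X. b.c.(X + 0) + a.b.a.X) + 0) has moves -c-> m4
  m3 = a.(rec X. b.c.(X + 0) + a.b.a.X) has moves -a-> m0
  m4 = (rec X. b.c.(X + 0) + a.b.a.X) + 0 has moves -a-> m1, -b-> m2
LTS(Q): 6 reachable states
  n0 = rec X. b.c.(X + 0) + a.(b.a.X + c.0) has moves -a-> n1, -b-> n2
  n1 = b.a.(rec X. b.c.(X + 0) + a.(b.a.X + c.0)) + c.0 has moves -b-> n3, -c-> n4
  n2 = c.((rec X. b.c.(X + 0) + a.(b.a.X + c.0)) + 0) has moves -c-> n5
  n3 = a.(rec X. b.c.(X + 0) + a.(b.a.X + c.0)) has moves -a-> n0
  n4 = 0 has moves (no moves)
  n5 = (rec X. b.c.(X + 0) + a.(b.a.X + c.0)) + 0 has moves -a-> n1, -b-> n2
Partition-refinement fixed point:
  B0 = {m0, m4}
  B1 = {m2}
  B2 = {m1}
  B3 = {m3}
  B4 = {n0, n5}
  B5 = {n1}
  B6 = {n3}
  B7 = {n4}
  B8 = {n2}
m0 ∈ B0, n0 ∈ B4 → different blocks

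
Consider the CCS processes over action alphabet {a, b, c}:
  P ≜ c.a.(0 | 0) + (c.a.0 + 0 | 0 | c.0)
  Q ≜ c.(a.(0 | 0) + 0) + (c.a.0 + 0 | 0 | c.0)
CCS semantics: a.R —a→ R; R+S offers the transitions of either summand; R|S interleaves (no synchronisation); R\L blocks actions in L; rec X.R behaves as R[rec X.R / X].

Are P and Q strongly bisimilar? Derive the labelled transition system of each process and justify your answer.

bisimilar

LTS(P): 6 reachable states
  u0 = c.a.(0 | 0) + (c.a.0 + 0 | 0 | c.0) | --c--▸ u1, --c--▸ u2, --c--▸ u3
  u1 = 0 | 0 | 0 | deadlocked
  u2 = a.(0 | 0) | --a--▸ u4
  u3 = a.0 | --a--▸ u5
  u4 = 0 | 0 | deadlocked
  u5 = 0 | deadlocked
LTS(Q): 6 reachable states
  v0 = c.(a.(0 | 0) + 0) + (c.a.0 + 0 | 0 | c.0) | --c--▸ v1, --c--▸ v2, --c--▸ v3
  v1 = 0 | 0 | 0 | deadlocked
  v2 = a.(0 | 0) + 0 | --a--▸ v4
  v3 = a.0 | --a--▸ v5
  v4 = 0 | 0 | deadlocked
  v5 = 0 | deadlocked
Coarsest stable partition (strong bisimilarity classes):
  B0 = {u0, v0}
  B1 = {u2, u3, v2, v3}
  B2 = {u1, u4, u5, v1, v4, v5}
u0 ∈ B0, v0 ∈ B0 → same block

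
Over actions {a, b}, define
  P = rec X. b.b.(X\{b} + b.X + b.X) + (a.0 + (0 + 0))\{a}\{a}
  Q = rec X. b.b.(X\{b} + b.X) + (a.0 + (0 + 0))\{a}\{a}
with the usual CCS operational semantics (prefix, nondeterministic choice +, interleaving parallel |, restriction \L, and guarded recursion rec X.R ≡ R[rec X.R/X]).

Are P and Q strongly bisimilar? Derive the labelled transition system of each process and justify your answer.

Reachable graph of P (3 states):
  s0 = rec X. b.b.(X\{b} + b.X + b.X) + (a.0 + (0 + 0))\{a}\{a} :: =b=> s1
  s1 = b.((rec X. b.b.(X\{b} + b.X + b.X) + (a.0 + (0 + 0))\{a}\{a})\{b} + b.(rec X. b.b.(X\{b} + b.X + b.X) + (a.0 + (0 + 0))\{a}\{a}) + b.(rec X. b.b.(X\{b} + b.X + b.X) + (a.0 + (0 + 0))\{a}\{a})) :: =b=> s2
  s2 = (rec X. b.b.(X\{b} + b.X + b.X) + (a.0 + (0 + 0))\{a}\{a})\{b} + b.(rec X. b.b.(X\{b} + b.X + b.X) + (a.0 + (0 + 0))\{a}\{a}) + b.(rec X. b.b.(X\{b} + b.X + b.X) + (a.0 + (0 + 0))\{a}\{a}) :: =b=> s0
Reachable graph of Q (3 states):
  t0 = rec X. b.b.(X\{b} + b.X) + (a.0 + (0 + 0))\{a}\{a} :: =b=> t1
  t1 = b.((rec X. b.b.(X\{b} + b.X) + (a.0 + (0 + 0))\{a}\{a})\{b} + b.(rec X. b.b.(X\{b} + b.X) + (a.0 + (0 + 0))\{a}\{a})) :: =b=> t2
  t2 = (rec X. b.b.(X\{b} + b.X) + (a.0 + (0 + 0))\{a}\{a})\{b} + b.(rec X. b.b.(X\{b} + b.X) + (a.0 + (0 + 0))\{a}\{a}) :: =b=> t0
Coarsest stable partition (strong bisimilarity classes):
  B0 = {s0, s1, s2, t0, t1, t2}
s0 ∈ B0, t0 ∈ B0 → same block

P ~ Q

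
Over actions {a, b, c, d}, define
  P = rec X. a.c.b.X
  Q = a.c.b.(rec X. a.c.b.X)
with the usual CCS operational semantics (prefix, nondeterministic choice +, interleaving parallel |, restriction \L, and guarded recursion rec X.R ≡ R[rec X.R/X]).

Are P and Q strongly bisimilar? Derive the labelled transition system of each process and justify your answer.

LTS(P): 3 reachable states
  s0 = rec X. a.c.b.X → --a--▸ s1
  s1 = c.b.(rec X. a.c.b.X) → --c--▸ s2
  s2 = b.(rec X. a.c.b.X) → --b--▸ s0
LTS(Q): 4 reachable states
  t0 = a.c.b.(rec X. a.c.b.X) → --a--▸ t1
  t1 = c.b.(rec X. a.c.b.X) → --c--▸ t2
  t2 = b.(rec X. a.c.b.X) → --b--▸ t3
  t3 = rec X. a.c.b.X → --a--▸ t1
Bisimilarity quotient blocks:
  B0 = {s0, t0, t3}
  B1 = {s1, t1}
  B2 = {s2, t2}
s0 ∈ B0, t0 ∈ B0 → same block

bisimilar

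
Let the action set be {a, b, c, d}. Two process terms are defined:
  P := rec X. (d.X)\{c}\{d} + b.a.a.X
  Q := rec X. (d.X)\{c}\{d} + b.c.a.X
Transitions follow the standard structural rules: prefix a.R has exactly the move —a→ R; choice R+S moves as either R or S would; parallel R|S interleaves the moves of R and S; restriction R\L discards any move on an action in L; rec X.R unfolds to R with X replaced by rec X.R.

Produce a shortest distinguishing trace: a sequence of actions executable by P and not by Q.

ba

P's transition system — 3 states:
  p0 = rec X. (d.X)\{c}\{d} + b.a.a.X :: --b--▸ p1
  p1 = a.a.(rec X. (d.X)\{c}\{d} + b.a.a.X) :: --a--▸ p2
  p2 = a.(rec X. (d.X)\{c}\{d} + b.a.a.X) :: --a--▸ p0
Q's transition system — 3 states:
  q0 = rec X. (d.X)\{c}\{d} + b.c.a.X :: --b--▸ q1
  q1 = c.a.(rec X. (d.X)\{c}\{d} + b.c.a.X) :: --c--▸ q2
  q2 = a.(rec X. (d.X)\{c}\{d} + b.c.a.X) :: --a--▸ q0
Trace ⟨ba⟩ through P, begin at {p0}:
  step 1 (b): {p1}
  step 2 (a): {p2}
  P completes σ.
Trace ⟨ba⟩ through Q, begin at {q0}:
  step 1 (b): {q1}
  step 2 (a): no successor for Q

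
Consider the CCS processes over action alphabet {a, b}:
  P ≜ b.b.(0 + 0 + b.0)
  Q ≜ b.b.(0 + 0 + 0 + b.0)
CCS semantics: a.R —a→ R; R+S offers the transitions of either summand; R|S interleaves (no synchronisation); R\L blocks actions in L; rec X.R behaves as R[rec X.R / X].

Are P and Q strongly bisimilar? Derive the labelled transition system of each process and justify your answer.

P ~ Q

P's transition system — 4 states:
  m0 = b.b.(0 + 0 + b.0) :: -b-> m1
  m1 = b.(0 + 0 + b.0) :: -b-> m2
  m2 = 0 + 0 + b.0 :: -b-> m3
  m3 = 0 :: ·
Q's transition system — 4 states:
  n0 = b.b.(0 + 0 + 0 + b.0) :: -b-> n1
  n1 = b.(0 + 0 + 0 + b.0) :: -b-> n2
  n2 = 0 + 0 + 0 + b.0 :: -b-> n3
  n3 = 0 :: ·
Partition-refinement fixed point:
  B0 = {m0, n0}
  B1 = {m1, n1}
  B2 = {m2, n2}
  B3 = {m3, n3}
m0 ∈ B0, n0 ∈ B0 → same block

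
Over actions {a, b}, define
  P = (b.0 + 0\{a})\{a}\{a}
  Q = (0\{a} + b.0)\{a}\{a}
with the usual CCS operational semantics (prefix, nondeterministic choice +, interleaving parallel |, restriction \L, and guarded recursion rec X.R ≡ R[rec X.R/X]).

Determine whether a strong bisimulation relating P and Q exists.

bisimilar

Reachable graph of P (2 states):
  s0 = (b.0 + 0\{a})\{a}\{a} ⊢ ··b··> s1
  s1 = 0\{a}\{a} ⊢ deadlocked
Reachable graph of Q (2 states):
  t0 = (0\{a} + b.0)\{a}\{a} ⊢ ··b··> t1
  t1 = 0\{a}\{a} ⊢ deadlocked
Partition-refinement fixed point:
  B0 = {s0, t0}
  B1 = {s1, t1}
s0 ∈ B0, t0 ∈ B0 → same block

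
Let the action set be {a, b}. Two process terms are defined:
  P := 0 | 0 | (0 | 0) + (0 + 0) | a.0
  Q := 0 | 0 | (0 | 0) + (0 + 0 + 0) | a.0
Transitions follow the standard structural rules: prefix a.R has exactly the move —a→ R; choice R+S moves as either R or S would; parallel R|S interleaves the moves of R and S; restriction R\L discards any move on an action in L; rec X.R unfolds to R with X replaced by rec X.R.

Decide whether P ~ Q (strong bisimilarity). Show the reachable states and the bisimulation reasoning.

Reachable graph of P (2 states):
  p0 = 0 | 0 | (0 | 0) + (0 + 0) | a.0 ⊢ =a=> p1
  p1 = (0 + 0) | 0 ⊢ (no moves)
Reachable graph of Q (2 states):
  q0 = 0 | 0 | (0 | 0) + (0 + 0 + 0) | a.0 ⊢ =a=> q1
  q1 = (0 + 0 + 0) | 0 ⊢ (no moves)
Bisimilarity quotient blocks:
  B0 = {p0, q0}
  B1 = {p1, q1}
p0 ∈ B0, q0 ∈ B0 → same block

bisimilar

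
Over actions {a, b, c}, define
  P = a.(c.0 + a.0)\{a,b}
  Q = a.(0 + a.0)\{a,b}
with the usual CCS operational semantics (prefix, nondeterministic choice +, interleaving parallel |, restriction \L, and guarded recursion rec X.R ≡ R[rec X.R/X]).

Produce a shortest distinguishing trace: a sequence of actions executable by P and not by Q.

ac

Reachable graph of P (3 states):
  s0 = a.(c.0 + a.0)\{a,b} → ··a··> s1
  s1 = (c.0 + a.0)\{a,b} → ··c··> s2
  s2 = 0\{a,b} → (no moves)
Reachable graph of Q (2 states):
  t0 = a.(0 + a.0)\{a,b} → ··a··> t1
  t1 = (0 + a.0)\{a,b} → (no moves)
Executing ac from P (initial set {s0}):
  step 1 (a): {s1}
  step 2 (c): {s2}
  P completes σ.
Executing ac from Q (initial set {t0}):
  step 1 (a): {t1}
  step 2 (c): ∅ (Q stuck)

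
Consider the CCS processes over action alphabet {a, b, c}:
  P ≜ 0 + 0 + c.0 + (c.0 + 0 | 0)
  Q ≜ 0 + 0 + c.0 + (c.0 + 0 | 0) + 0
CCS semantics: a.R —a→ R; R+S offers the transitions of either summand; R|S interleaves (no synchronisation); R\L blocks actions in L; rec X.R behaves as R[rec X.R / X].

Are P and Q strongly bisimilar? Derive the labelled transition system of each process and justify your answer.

P's transition system — 2 states:
  u0 = 0 + 0 + c.0 + (c.0 + 0 | 0) has moves —c→ u1
  u1 = 0 has moves stopped
Q's transition system — 2 states:
  v0 = 0 + 0 + c.0 + (c.0 + 0 | 0) + 0 has moves —c→ v1
  v1 = 0 has moves stopped
Coarsest stable partition (strong bisimilarity classes):
  B0 = {u0, v0}
  B1 = {u1, v1}
u0 ∈ B0, v0 ∈ B0 → same block

P ~ Q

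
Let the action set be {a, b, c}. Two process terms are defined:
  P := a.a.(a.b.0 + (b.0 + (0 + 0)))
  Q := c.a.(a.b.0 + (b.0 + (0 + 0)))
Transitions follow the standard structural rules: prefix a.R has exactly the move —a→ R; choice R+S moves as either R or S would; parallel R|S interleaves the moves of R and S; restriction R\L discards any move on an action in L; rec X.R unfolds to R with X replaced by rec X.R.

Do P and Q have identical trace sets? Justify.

Reachable graph of P (5 states):
  u0 = a.a.(a.b.0 + (b.0 + (0 + 0))) → —a→ u1
  u1 = a.(a.b.0 + (b.0 + (0 + 0))) → —a→ u2
  u2 = a.b.0 + (b.0 + (0 + 0)) → —a→ u3, —b→ u4
  u3 = b.0 → —b→ u4
  u4 = 0 → (no moves)
Reachable graph of Q (5 states):
  v0 = c.a.(a.b.0 + (b.0 + (0 + 0))) → —c→ v1
  v1 = a.(a.b.0 + (b.0 + (0 + 0))) → —a→ v2
  v2 = a.b.0 + (b.0 + (0 + 0)) → —a→ v3, —b→ v4
  v3 = b.0 → —b→ v4
  v4 = 0 → (no moves)
Trace ⟨a⟩ through P, begin at {u0}:
  [1] a ⇒ {u1}
  ✓ P
Trace ⟨a⟩ through Q, begin at {v0}:
  [1] a ⇒ no successor for Q

NO — witness ⟨a⟩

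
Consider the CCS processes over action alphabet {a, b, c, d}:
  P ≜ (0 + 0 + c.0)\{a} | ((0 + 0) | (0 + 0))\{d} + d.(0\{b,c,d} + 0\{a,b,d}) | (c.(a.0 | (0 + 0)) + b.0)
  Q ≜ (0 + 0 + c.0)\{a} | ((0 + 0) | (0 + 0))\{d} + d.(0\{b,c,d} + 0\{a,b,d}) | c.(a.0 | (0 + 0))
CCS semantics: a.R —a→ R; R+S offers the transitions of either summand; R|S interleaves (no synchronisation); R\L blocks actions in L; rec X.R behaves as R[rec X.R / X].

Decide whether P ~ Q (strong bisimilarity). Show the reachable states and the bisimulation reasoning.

not bisimilar

Reachable graph of P (9 states):
  m0 = (0 + 0 + c.0)\{a} | ((0 + 0) | (0 + 0))\{d} + d.(0\{b,c,d} + 0\{a,b,d}) | (c.(a.0 | (0 + 0)) + b.0) has moves =b=> m1, =c=> m2, =c=> m3, =d=> m4
  m1 = d.(0\{b,c,d} + 0\{a,b,d}) | 0 has moves =d=> m5
  m2 = 0\{a} | ((0 + 0) | (0 + 0))\{d} has moves deadlocked
  m3 = d.(0\{b,c,d} + 0\{a,b,d}) | (a.0 | (0 + 0)) has moves =a=> m6, =d=> m7
  m4 = (0\{b,c,d} + 0\{a,b,d}) | (c.(a.0 | (0 + 0)) + b.0) has moves =b=> m5, =c=> m7
  m5 = (0\{b,c,d} + 0\{a,b,d}) | 0 has moves deadlocked
  m6 = d.(0\{b,c,d} + 0\{a,b,d}) | (0 | (0 + 0)) has moves =d=> m8
  m7 = (0\{b,c,d} + 0\{a,b,d}) | (a.0 | (0 + 0)) has moves =a=> m8
  m8 = (0\{b,c,d} + 0\{a,b,d}) | (0 | (0 + 0)) has moves deadlocked
Reachable graph of Q (7 states):
  n0 = (0 + 0 + c.0)\{a} | ((0 + 0) | (0 + 0))\{d} + d.(0\{b,c,d} + 0\{a,b,d}) | c.(a.0 | (0 + 0)) has moves =c=> n1, =c=> n2, =d=> n3
  n1 = 0\{a} | ((0 + 0) | (0 + 0))\{d} has moves deadlocked
  n2 = d.(0\{b,c,d} + 0\{a,b,d}) | (a.0 | (0 + 0)) has moves =a=> n4, =d=> n5
  n3 = (0\{b,c,d} + 0\{a,b,d}) | c.(a.0 | (0 + 0)) has moves =c=> n5
  n4 = d.(0\{b,c,d} + 0\{a,b,d}) | (0 | (0 + 0)) has moves =d=> n6
  n5 = (0\{b,c,d} + 0\{a,b,d}) | (a.0 | (0 + 0)) has moves =a=> n6
  n6 = (0\{b,c,d} + 0\{a,b,d}) | (0 | (0 + 0)) has moves deadlocked
Bisimilarity quotient blocks:
  B0 = {m0}
  B1 = {m3, n2}
  B2 = {m1, m6, n4}
  B3 = {m2, m5, m8, n1, n6}
  B4 = {m7, n5}
  B5 = {m4}
  B6 = {n0}
  B7 = {n3}
m0 ∈ B0, n0 ∈ B6 → different blocks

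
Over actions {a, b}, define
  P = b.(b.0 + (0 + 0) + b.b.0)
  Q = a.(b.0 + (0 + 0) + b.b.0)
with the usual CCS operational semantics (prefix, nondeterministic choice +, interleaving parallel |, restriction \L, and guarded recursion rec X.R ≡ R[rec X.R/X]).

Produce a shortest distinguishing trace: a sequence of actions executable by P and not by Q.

b

LTS(P): 4 reachable states
  m0 = b.(b.0 + (0 + 0) + b.b.0) | --b--▸ m1
  m1 = b.0 + (0 + 0) + b.b.0 | --b--▸ m2, --b--▸ m3
  m2 = 0 | (no moves)
  m3 = b.0 | --b--▸ m2
LTS(Q): 4 reachable states
  n0 = a.(b.0 + (0 + 0) + b.b.0) | --a--▸ n1
  n1 = b.0 + (0 + 0) + b.b.0 | --b--▸ n2, --b--▸ n3
  n2 = 0 | (no moves)
  n3 = b.0 | --b--▸ n2
Run σ = ⟨b⟩ on P: start {m0}
  after b @ step 1: {m1}
  — P admits the full trace.
Run σ = ⟨b⟩ on Q: start {n0}
  after b @ step 1: ∅ (Q stuck)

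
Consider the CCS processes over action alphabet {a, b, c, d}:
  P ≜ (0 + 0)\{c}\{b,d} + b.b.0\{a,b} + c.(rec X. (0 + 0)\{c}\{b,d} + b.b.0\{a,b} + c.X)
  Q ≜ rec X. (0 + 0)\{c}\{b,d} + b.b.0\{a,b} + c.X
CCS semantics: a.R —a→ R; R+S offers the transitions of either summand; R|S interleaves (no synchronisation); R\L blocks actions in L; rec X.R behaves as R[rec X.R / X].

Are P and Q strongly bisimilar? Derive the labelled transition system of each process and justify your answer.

P ~ Q

P's transition system — 4 states:
  m0 = (0 + 0)\{c}\{b,d} + b.b.0\{a,b} + c.(rec X. (0 + 0)\{c}\{b,d} + b.b.0\{a,b} + c.X) | --b--▸ m1, --c--▸ m2
  m1 = b.0\{a,b} | --b--▸ m3
  m2 = rec X. (0 + 0)\{c}\{b,d} + b.b.0\{a,b} + c.X | --b--▸ m1, --c--▸ m2
  m3 = 0\{a,b} | ∅
Q's transition system — 3 states:
  n0 = rec X. (0 + 0)\{c}\{b,d} + b.b.0\{a,b} + c.X | --b--▸ n1, --c--▸ n0
  n1 = b.0\{a,b} | --b--▸ n2
  n2 = 0\{a,b} | ∅
Partition-refinement fixed point:
  B0 = {m0, m2, n0}
  B1 = {m1, n1}
  B2 = {m3, n2}
m0 ∈ B0, n0 ∈ B0 → same block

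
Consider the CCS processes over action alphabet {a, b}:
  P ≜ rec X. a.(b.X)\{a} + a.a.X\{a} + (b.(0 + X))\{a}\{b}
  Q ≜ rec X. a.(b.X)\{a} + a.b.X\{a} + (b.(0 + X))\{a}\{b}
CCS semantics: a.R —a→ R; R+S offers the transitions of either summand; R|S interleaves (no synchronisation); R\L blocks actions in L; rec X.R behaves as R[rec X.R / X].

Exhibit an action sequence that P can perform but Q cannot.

aa

Reachable graph of P (4 states):
  s0 = rec X. a.(b.X)\{a} + a.a.X\{a} + (b.(0 + X))\{a}\{b} has moves —a→ s1, —a→ s2
  s1 = (b.(rec X. a.(b.X)\{a} + a.a.X\{a} + (b.(0 + X))\{a}\{b}))\{a} has moves —b→ s3
  s2 = a.(rec X. a.(b.X)\{a} + a.a.X\{a} + (b.(0 + X))\{a}\{b})\{a} has moves —a→ s3
  s3 = (rec X. a.(b.X)\{a} + a.a.X\{a} + (b.(0 + X))\{a}\{b})\{a} has moves deadlocked
Reachable graph of Q (4 states):
  t0 = rec X. a.(b.X)\{a} + a.b.X\{a} + (b.(0 + X))\{a}\{b} has moves —a→ t1, —a→ t2
  t1 = (b.(rec X. a.(b.X)\{a} + a.b.X\{a} + (b.(0 + X))\{a}\{b}))\{a} has moves —b→ t3
  t2 = b.(rec X. a.(b.X)\{a} + a.b.X\{a} + (b.(0 + X))\{a}\{b})\{a} has moves —b→ t3
  t3 = (rec X. a.(b.X)\{a} + a.b.X\{a} + (b.(0 + X))\{a}\{b})\{a} has moves deadlocked
Run σ = ⟨aa⟩ on P: start {s0}
  [1] a ⇒ {s1, s2}
  [2] a ⇒ {s3}
  ✓ P
Run σ = ⟨aa⟩ on Q: start {t0}
  [1] a ⇒ {t1, t2}
  [2] a ⇒ no successor for Q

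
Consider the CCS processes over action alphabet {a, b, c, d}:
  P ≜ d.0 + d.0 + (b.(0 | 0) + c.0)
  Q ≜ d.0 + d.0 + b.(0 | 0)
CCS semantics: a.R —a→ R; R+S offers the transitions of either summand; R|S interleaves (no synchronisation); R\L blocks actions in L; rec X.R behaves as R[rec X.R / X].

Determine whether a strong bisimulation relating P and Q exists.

P ≁ Q

Reachable graph of P (3 states):
  u0 = d.0 + d.0 + (b.(0 | 0) + c.0) | -b-> u1, -c-> u2, -d-> u2
  u1 = 0 | 0 | ·
  u2 = 0 | ·
Reachable graph of Q (3 states):
  v0 = d.0 + d.0 + b.(0 | 0) | -b-> v1, -d-> v2
  v1 = 0 | 0 | ·
  v2 = 0 | ·
Bisimilarity quotient blocks:
  B0 = {u0}
  B1 = {u1, u2, v1, v2}
  B2 = {v0}
u0 ∈ B0, v0 ∈ B2 → different blocks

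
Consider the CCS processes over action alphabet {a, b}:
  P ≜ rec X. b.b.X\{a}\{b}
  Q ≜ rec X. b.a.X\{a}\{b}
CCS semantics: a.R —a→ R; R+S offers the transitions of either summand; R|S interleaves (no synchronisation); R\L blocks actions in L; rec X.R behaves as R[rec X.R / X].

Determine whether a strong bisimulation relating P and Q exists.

P's transition system — 3 states:
  s0 = rec X. b.b.X\{a}\{b} → -b-> s1
  s1 = b.(rec X. b.b.X\{a}\{b})\{a}\{b} → -b-> s2
  s2 = (rec X. b.b.X\{a}\{b})\{a}\{b} → deadlocked
Q's transition system — 3 states:
  t0 = rec X. b.a.X\{a}\{b} → -b-> t1
  t1 = a.(rec X. b.a.X\{a}\{b})\{a}\{b} → -a-> t2
  t2 = (rec X. b.a.X\{a}\{b})\{a}\{b} → deadlocked
Coarsest stable partition (strong bisimilarity classes):
  B0 = {s0}
  B1 = {s1}
  B2 = {s2, t2}
  B3 = {t0}
  B4 = {t1}
s0 ∈ B0, t0 ∈ B3 → different blocks

NO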